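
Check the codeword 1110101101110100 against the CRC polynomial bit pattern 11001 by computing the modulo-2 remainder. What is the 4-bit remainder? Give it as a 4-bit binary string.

Modulo-2 division of 1110101101110100 by 11001:
  pos 0: 11101 XOR 11001 = 00100
  pos 2: 10001 XOR 11001 = 01000
  pos 3: 10001 XOR 11001 = 01000
  pos 4: 10000 XOR 11001 = 01001
  pos 5: 10011 XOR 11001 = 01010
  pos 6: 10101 XOR 11001 = 01100
  pos 7: 11001 XOR 11001 = 00000
Remainder = 0100 (nonzero — an error is detected).

0100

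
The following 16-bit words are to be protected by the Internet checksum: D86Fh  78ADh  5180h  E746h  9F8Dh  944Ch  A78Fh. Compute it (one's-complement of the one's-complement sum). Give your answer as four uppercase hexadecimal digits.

9AB1

One's-complement addition (fold any carry out of bit 15 back into bit 0):
  0xD86F + 0x78AD = 0x1511C → wrap carry → 0x511D
  0x511D + 0x5180 = 0x0A29D
  0xA29D + 0xE746 = 0x189E3 → wrap carry → 0x89E4
  0x89E4 + 0x9F8D = 0x12971 → wrap carry → 0x2972
  0x2972 + 0x944C = 0x0BDBE
  0xBDBE + 0xA78F = 0x1654D → wrap carry → 0x654E
One's-complement sum = 0x654E.
Checksum = ~0x654E & 0xFFFF = 0x9AB1.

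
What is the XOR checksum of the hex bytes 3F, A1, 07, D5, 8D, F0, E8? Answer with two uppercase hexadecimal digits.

XOR the bytes together:
  start with 0x3F
  0x3F ⊕ 0xA1 = 0x9E
  0x9E ⊕ 0x07 = 0x99
  0x99 ⊕ 0xD5 = 0x4C
  0x4C ⊕ 0x8D = 0xC1
  0xC1 ⊕ 0xF0 = 0x31
  0x31 ⊕ 0xE8 = 0xD9

D9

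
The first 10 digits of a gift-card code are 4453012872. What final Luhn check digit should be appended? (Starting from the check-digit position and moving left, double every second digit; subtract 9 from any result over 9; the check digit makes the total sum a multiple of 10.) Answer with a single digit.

5

Partial digits right→left: 2 7 8 2 1 0 3 5 4 4
Double every second digit counting from the check-digit position (so the 1st, 3rd, 5th, ... of the partial from the right).
  doubled (with −9 where >9): 4 7 2 6 8 → sum 27
  kept as-is: 7 2 0 5 4 → sum 18
Total = 27 + 18 = 45.
Check digit = (10 − (45 mod 10)) mod 10 = 5.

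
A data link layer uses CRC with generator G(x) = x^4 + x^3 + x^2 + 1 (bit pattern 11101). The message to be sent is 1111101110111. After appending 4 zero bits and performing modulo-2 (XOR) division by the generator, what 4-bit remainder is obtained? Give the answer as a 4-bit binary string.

0100

Append 4 zeros: 11111011101110000. Divide by 11101 (XOR where the leading bit is 1):
  pos 0: 11111 XOR 11101 = 00010
  pos 3: 10011 XOR 11101 = 01110
  pos 4: 11101 XOR 11101 = 00000
  pos 10: 11100 XOR 11101 = 00001
Remainder (last 4 bits) = 0100. This is the CRC / FCS.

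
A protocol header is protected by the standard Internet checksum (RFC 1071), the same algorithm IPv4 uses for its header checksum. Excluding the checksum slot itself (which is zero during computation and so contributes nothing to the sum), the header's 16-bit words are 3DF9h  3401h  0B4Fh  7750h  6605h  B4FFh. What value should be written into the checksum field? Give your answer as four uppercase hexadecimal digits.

F060

One's-complement addition (fold any carry out of bit 15 back into bit 0):
  0x3DF9 + 0x3401 = 0x071FA
  0x71FA + 0x0B4F = 0x07D49
  0x7D49 + 0x7750 = 0x0F499
  0xF499 + 0x6605 = 0x15A9E → wrap carry → 0x5A9F
  0x5A9F + 0xB4FF = 0x10F9E → wrap carry → 0x0F9F
One's-complement sum = 0x0F9F.
Checksum = ~0x0F9F & 0xFFFF = 0xF060.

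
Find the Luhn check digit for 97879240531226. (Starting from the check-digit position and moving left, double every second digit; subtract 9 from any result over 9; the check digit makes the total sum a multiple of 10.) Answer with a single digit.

Partial digits right→left: 6 2 2 1 3 5 0 4 2 9 7 8 7 9
Double every second digit counting from the check-digit position (so the 1st, 3rd, 5th, ... of the partial from the right).
  doubled (with −9 where >9): 3 4 6 0 4 5 5 → sum 27
  kept as-is: 2 1 5 4 9 8 9 → sum 38
Total = 27 + 38 = 65.
Check digit = (10 − (65 mod 10)) mod 10 = 5.

5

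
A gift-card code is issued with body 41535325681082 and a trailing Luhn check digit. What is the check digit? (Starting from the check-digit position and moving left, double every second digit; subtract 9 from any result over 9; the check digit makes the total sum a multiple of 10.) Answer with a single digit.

Partial digits right→left: 2 8 0 1 8 6 5 2 3 5 3 5 1 4
Double every second digit counting from the check-digit position (so the 1st, 3rd, 5th, ... of the partial from the right).
  doubled (with −9 where >9): 4 0 7 1 6 6 2 → sum 26
  kept as-is: 8 1 6 2 5 5 4 → sum 31
Total = 26 + 31 = 57.
Check digit = (10 − (57 mod 10)) mod 10 = 3.

3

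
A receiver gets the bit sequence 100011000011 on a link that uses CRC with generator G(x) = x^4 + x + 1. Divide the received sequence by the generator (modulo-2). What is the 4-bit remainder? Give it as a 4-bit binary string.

Modulo-2 division of 100011000011 by 10011:
  pos 0: 10001 XOR 10011 = 00010
  pos 3: 10100 XOR 10011 = 00111
  pos 5: 11100 XOR 10011 = 01111
  pos 6: 11111 XOR 10011 = 01100
  pos 7: 11001 XOR 10011 = 01010
Remainder = 1010 (nonzero — an error is detected).

1010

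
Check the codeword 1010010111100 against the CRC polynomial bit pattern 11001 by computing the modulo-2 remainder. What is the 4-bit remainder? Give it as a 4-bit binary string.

Modulo-2 division of 1010010111100 by 11001:
  pos 0: 10100 XOR 11001 = 01101
  pos 1: 11011 XOR 11001 = 00010
  pos 4: 10011 XOR 11001 = 01010
  pos 5: 10101 XOR 11001 = 01100
  pos 6: 11001 XOR 11001 = 00000
Remainder = 0000 (zero — the frame passes the CRC check).

0000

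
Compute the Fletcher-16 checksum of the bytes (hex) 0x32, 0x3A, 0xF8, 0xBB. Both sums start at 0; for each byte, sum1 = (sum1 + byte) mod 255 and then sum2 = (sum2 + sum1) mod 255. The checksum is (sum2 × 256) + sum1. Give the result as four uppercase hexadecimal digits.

2521

Running sums (mod 255):
  after byte 0 (0x32): sum1=50, sum2=50
  after byte 1 (0x3A): sum1=108, sum2=158
  after byte 2 (0xF8): sum1=101, sum2=4
  after byte 3 (0xBB): sum1=33, sum2=37
Checksum = sum2·256 + sum1 = 37·256 + 33 = 9505 = 0x2521.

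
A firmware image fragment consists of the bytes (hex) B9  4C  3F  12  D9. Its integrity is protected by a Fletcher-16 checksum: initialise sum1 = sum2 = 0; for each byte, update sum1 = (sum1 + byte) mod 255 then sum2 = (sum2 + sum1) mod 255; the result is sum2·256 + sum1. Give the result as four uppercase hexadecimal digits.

Running sums (mod 255):
  after byte 0 (B9): sum1=185, sum2=185
  after byte 1 (4C): sum1=6, sum2=191
  after byte 2 (3F): sum1=69, sum2=5
  after byte 3 (12): sum1=87, sum2=92
  after byte 4 (D9): sum1=49, sum2=141
Checksum = sum2·256 + sum1 = 141·256 + 49 = 36145 = 0x8D31.

8D31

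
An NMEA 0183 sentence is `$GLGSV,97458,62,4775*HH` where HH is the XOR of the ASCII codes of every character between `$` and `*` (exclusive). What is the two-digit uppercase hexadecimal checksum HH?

57

XOR the ASCII codes of the payload characters:
  'G' = 0x47 → acc = 0x47
  'L' = 0x4C → acc = 0x0B
  'G' = 0x47 → acc = 0x4C
  'S' = 0x53 → acc = 0x1F
  'V' = 0x56 → acc = 0x49
  ',' = 0x2C → acc = 0x65
  '9' = 0x39 → acc = 0x5C
  '7' = 0x37 → acc = 0x6B
  '4' = 0x34 → acc = 0x5F
  '5' = 0x35 → acc = 0x6A
  '8' = 0x38 → acc = 0x52
  ',' = 0x2C → acc = 0x7E
  '6' = 0x36 → acc = 0x48
  '2' = 0x32 → acc = 0x7A
  ',' = 0x2C → acc = 0x56
  '4' = 0x34 → acc = 0x62
  '7' = 0x37 → acc = 0x55
  '7' = 0x37 → acc = 0x62
  '5' = 0x35 → acc = 0x57
Checksum = 0x57.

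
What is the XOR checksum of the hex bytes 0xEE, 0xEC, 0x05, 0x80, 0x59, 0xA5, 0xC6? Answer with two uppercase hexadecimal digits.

XOR the bytes together:
  start with 0xEE
  0xEE ⊕ 0xEC = 0x02
  0x02 ⊕ 0x05 = 0x07
  0x07 ⊕ 0x80 = 0x87
  0x87 ⊕ 0x59 = 0xDE
  0xDE ⊕ 0xA5 = 0x7B
  0x7B ⊕ 0xC6 = 0xBD

BD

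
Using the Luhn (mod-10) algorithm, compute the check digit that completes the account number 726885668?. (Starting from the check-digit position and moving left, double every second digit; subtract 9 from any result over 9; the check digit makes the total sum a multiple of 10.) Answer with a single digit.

Partial digits right→left: 8 6 6 5 8 8 6 2 7
Double every second digit counting from the check-digit position (so the 1st, 3rd, 5th, ... of the partial from the right).
  doubled (with −9 where >9): 7 3 7 3 5 → sum 25
  kept as-is: 6 5 8 2 → sum 21
Total = 25 + 21 = 46.
Check digit = (10 − (46 mod 10)) mod 10 = 4.

4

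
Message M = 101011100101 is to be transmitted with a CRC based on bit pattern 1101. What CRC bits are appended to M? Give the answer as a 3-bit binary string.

Append 3 zeros: 101011100101000. Divide by 1101 (XOR where the leading bit is 1):
  pos 0: 1010 XOR 1101 = 0111
  pos 1: 1111 XOR 1101 = 0010
  pos 3: 1011 XOR 1101 = 0110
  pos 4: 1100 XOR 1101 = 0001
  pos 7: 1010 XOR 1101 = 0111
  pos 8: 1111 XOR 1101 = 0010
  pos 10: 1000 XOR 1101 = 0101
  pos 11: 1010 XOR 1101 = 0111
Remainder (last 3 bits) = 111. This is the CRC / FCS.

111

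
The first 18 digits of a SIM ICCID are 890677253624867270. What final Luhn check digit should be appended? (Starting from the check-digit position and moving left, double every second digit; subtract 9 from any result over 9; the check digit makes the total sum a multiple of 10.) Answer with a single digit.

Partial digits right→left: 0 7 2 7 6 8 4 2 6 3 5 2 7 7 6 0 9 8
Double every second digit counting from the check-digit position (so the 1st, 3rd, 5th, ... of the partial from the right).
  doubled (with −9 where >9): 0 4 3 8 3 1 5 3 9 → sum 36
  kept as-is: 7 7 8 2 3 2 7 0 8 → sum 44
Total = 36 + 44 = 80.
Check digit = (10 − (80 mod 10)) mod 10 = 0.

0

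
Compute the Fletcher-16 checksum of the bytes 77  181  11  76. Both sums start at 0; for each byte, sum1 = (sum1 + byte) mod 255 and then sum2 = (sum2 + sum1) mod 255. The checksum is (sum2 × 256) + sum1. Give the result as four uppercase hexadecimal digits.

Running sums (mod 255):
  after byte 0 (77): sum1=77, sum2=77
  after byte 1 (181): sum1=3, sum2=80
  after byte 2 (11): sum1=14, sum2=94
  after byte 3 (76): sum1=90, sum2=184
Checksum = sum2·256 + sum1 = 184·256 + 90 = 47194 = 0xB85A.

B85A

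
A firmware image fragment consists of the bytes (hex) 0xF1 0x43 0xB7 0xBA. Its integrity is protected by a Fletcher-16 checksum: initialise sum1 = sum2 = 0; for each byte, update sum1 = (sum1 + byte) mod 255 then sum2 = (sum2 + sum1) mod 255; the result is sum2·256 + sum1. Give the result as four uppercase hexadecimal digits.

Running sums (mod 255):
  after byte 0 (0xF1): sum1=241, sum2=241
  after byte 1 (0x43): sum1=53, sum2=39
  after byte 2 (0xB7): sum1=236, sum2=20
  after byte 3 (0xBA): sum1=167, sum2=187
Checksum = sum2·256 + sum1 = 187·256 + 167 = 48039 = 0xBBA7.

BBA7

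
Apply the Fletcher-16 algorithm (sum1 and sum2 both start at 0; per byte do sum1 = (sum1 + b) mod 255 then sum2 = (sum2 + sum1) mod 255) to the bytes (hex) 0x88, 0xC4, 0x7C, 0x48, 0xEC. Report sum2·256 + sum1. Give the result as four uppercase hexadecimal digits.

Running sums (mod 255):
  after byte 0 (0x88): sum1=136, sum2=136
  after byte 1 (0xC4): sum1=77, sum2=213
  after byte 2 (0x7C): sum1=201, sum2=159
  after byte 3 (0x48): sum1=18, sum2=177
  after byte 4 (0xEC): sum1=254, sum2=176
Checksum = sum2·256 + sum1 = 176·256 + 254 = 45310 = 0xB0FE.

B0FE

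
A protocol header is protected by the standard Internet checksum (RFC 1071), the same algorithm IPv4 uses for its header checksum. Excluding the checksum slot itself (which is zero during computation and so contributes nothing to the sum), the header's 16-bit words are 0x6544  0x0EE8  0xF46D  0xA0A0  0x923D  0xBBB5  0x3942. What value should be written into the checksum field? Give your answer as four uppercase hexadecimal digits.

One's-complement addition (fold any carry out of bit 15 back into bit 0):
  0x6544 + 0x0EE8 = 0x0742C
  0x742C + 0xF46D = 0x16899 → wrap carry → 0x689A
  0x689A + 0xA0A0 = 0x1093A → wrap carry → 0x093B
  0x093B + 0x923D = 0x09B78
  0x9B78 + 0xBBB5 = 0x1572D → wrap carry → 0x572E
  0x572E + 0x3942 = 0x09070
One's-complement sum = 0x9070.
Checksum = ~0x9070 & 0xFFFF = 0x6F8F.

6F8F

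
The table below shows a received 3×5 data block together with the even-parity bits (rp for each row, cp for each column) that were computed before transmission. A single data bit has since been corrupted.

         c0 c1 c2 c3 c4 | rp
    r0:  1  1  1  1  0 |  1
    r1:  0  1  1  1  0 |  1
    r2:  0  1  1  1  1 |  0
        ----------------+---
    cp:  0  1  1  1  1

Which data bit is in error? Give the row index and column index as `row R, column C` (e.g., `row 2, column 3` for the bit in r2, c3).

row 0, column 0

Recompute each row's even parity and compare to rp:
  r0: data parity 0, sent rp 1 → mismatch
  r1: data parity 1, sent rp 1 → ok
  r2: data parity 0, sent rp 0 → ok
Recompute each column's even parity and compare to cp:
  c0: data parity 1, sent cp 0 → mismatch
  c1: data parity 1, sent cp 1 → ok
  c2: data parity 1, sent cp 1 → ok
  c3: data parity 1, sent cp 1 → ok
  c4: data parity 1, sent cp 1 → ok
Exactly one row (r0) and one column (c0) fail → the flipped bit is at their intersection.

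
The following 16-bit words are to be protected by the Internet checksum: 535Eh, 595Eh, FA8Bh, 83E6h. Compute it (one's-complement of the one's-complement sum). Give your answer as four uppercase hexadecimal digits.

D4D0

One's-complement addition (fold any carry out of bit 15 back into bit 0):
  0x535E + 0x595E = 0x0ACBC
  0xACBC + 0xFA8B = 0x1A747 → wrap carry → 0xA748
  0xA748 + 0x83E6 = 0x12B2E → wrap carry → 0x2B2F
One's-complement sum = 0x2B2F.
Checksum = ~0x2B2F & 0xFFFF = 0xD4D0.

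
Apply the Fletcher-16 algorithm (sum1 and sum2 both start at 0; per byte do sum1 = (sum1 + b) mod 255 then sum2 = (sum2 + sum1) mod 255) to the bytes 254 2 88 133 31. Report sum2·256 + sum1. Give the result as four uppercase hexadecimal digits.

Running sums (mod 255):
  after byte 0 (254): sum1=254, sum2=254
  after byte 1 (2): sum1=1, sum2=0
  after byte 2 (88): sum1=89, sum2=89
  after byte 3 (133): sum1=222, sum2=56
  after byte 4 (31): sum1=253, sum2=54
Checksum = sum2·256 + sum1 = 54·256 + 253 = 14077 = 0x36FD.

36FD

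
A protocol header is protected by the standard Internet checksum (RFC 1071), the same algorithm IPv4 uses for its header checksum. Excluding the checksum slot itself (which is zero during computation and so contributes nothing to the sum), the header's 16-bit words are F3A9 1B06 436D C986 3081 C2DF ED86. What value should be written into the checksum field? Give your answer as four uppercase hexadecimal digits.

One's-complement addition (fold any carry out of bit 15 back into bit 0):
  0xF3A9 + 0x1B06 = 0x10EAF → wrap carry → 0x0EB0
  0x0EB0 + 0x436D = 0x0521D
  0x521D + 0xC986 = 0x11BA3 → wrap carry → 0x1BA4
  0x1BA4 + 0x3081 = 0x04C25
  0x4C25 + 0xC2DF = 0x10F04 → wrap carry → 0x0F05
  0x0F05 + 0xED86 = 0x0FC8B
One's-complement sum = 0xFC8B.
Checksum = ~0xFC8B & 0xFFFF = 0x0374.

0374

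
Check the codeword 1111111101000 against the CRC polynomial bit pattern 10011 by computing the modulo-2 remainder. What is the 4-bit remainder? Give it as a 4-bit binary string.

Modulo-2 division of 1111111101000 by 10011:
  pos 0: 11111 XOR 10011 = 01100
  pos 1: 11001 XOR 10011 = 01010
  pos 2: 10101 XOR 10011 = 00110
  pos 4: 11010 XOR 10011 = 01001
  pos 5: 10011 XOR 10011 = 00000
Remainder = 0000 (zero — the frame passes the CRC check).

0000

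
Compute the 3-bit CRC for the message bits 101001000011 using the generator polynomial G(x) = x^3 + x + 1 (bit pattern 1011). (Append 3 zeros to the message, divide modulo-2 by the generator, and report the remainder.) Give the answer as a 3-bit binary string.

Append 3 zeros: 101001000011000. Divide by 1011 (XOR where the leading bit is 1):
  pos 0: 1010 XOR 1011 = 0001
  pos 3: 1010 XOR 1011 = 0001
  pos 6: 1000 XOR 1011 = 0011
  pos 8: 1111 XOR 1011 = 0100
  pos 9: 1000 XOR 1011 = 0011
  pos 11: 1100 XOR 1011 = 0111
Remainder (last 3 bits) = 111. This is the CRC / FCS.

111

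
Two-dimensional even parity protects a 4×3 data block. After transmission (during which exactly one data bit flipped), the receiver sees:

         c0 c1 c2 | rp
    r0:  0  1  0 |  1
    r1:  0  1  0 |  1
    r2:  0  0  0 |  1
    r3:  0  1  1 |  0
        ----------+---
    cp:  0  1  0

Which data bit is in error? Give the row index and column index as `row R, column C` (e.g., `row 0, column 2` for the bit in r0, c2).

Recompute each row's even parity and compare to rp:
  r0: data parity 1, sent rp 1 → ok
  r1: data parity 1, sent rp 1 → ok
  r2: data parity 0, sent rp 1 → mismatch
  r3: data parity 0, sent rp 0 → ok
Recompute each column's even parity and compare to cp:
  c0: data parity 0, sent cp 0 → ok
  c1: data parity 1, sent cp 1 → ok
  c2: data parity 1, sent cp 0 → mismatch
Exactly one row (r2) and one column (c2) fail → the flipped bit is at their intersection.

row 2, column 2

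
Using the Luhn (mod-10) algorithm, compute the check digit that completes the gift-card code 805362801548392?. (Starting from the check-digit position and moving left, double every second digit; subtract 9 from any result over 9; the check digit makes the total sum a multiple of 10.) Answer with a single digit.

5

Partial digits right→left: 2 9 3 8 4 5 1 0 8 2 6 3 5 0 8
Double every second digit counting from the check-digit position (so the 1st, 3rd, 5th, ... of the partial from the right).
  doubled (with −9 where >9): 4 6 8 2 7 3 1 7 → sum 38
  kept as-is: 9 8 5 0 2 3 0 → sum 27
Total = 38 + 27 = 65.
Check digit = (10 − (65 mod 10)) mod 10 = 5.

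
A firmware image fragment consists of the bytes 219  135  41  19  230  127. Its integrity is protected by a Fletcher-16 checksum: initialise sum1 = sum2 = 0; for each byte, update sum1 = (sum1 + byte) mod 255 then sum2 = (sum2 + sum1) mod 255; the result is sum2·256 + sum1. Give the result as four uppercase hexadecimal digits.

F706

Running sums (mod 255):
  after byte 0 (219): sum1=219, sum2=219
  after byte 1 (135): sum1=99, sum2=63
  after byte 2 (41): sum1=140, sum2=203
  after byte 3 (19): sum1=159, sum2=107
  after byte 4 (230): sum1=134, sum2=241
  after byte 5 (127): sum1=6, sum2=247
Checksum = sum2·256 + sum1 = 247·256 + 6 = 63238 = 0xF706.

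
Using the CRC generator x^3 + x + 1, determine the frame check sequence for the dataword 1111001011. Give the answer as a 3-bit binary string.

110

Append 3 zeros: 1111001011000. Divide by 1011 (XOR where the leading bit is 1):
  pos 0: 1111 XOR 1011 = 0100
  pos 1: 1000 XOR 1011 = 0011
  pos 3: 1101 XOR 1011 = 0110
  pos 4: 1100 XOR 1011 = 0111
  pos 5: 1111 XOR 1011 = 0100
  pos 6: 1001 XOR 1011 = 0010
  pos 8: 1000 XOR 1011 = 0011
Remainder (last 3 bits) = 110. This is the CRC / FCS.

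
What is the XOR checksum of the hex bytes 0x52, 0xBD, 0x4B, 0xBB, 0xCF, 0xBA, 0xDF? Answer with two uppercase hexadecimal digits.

B5

XOR the bytes together:
  start with 0x52
  0x52 ⊕ 0xBD = 0xEF
  0xEF ⊕ 0x4B = 0xA4
  0xA4 ⊕ 0xBB = 0x1F
  0x1F ⊕ 0xCF = 0xD0
  0xD0 ⊕ 0xBA = 0x6A
  0x6A ⊕ 0xDF = 0xB5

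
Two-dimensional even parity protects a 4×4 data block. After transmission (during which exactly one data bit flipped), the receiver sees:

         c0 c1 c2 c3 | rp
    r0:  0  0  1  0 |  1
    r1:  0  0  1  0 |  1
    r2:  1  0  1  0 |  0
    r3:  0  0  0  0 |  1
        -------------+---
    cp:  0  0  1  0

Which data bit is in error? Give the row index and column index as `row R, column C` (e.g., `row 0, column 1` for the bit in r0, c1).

row 3, column 0

Recompute each row's even parity and compare to rp:
  r0: data parity 1, sent rp 1 → ok
  r1: data parity 1, sent rp 1 → ok
  r2: data parity 0, sent rp 0 → ok
  r3: data parity 0, sent rp 1 → mismatch
Recompute each column's even parity and compare to cp:
  c0: data parity 1, sent cp 0 → mismatch
  c1: data parity 0, sent cp 0 → ok
  c2: data parity 1, sent cp 1 → ok
  c3: data parity 0, sent cp 0 → ok
Exactly one row (r3) and one column (c0) fail → the flipped bit is at their intersection.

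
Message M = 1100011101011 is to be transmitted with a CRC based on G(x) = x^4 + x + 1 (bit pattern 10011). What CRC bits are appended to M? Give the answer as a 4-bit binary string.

Append 4 zeros: 11000111010110000. Divide by 10011 (XOR where the leading bit is 1):
  pos 0: 11000 XOR 10011 = 01011
  pos 1: 10111 XOR 10011 = 00100
  pos 3: 10011 XOR 10011 = 00000
  pos 9: 10110 XOR 10011 = 00101
  pos 11: 10100 XOR 10011 = 00111
Remainder (last 4 bits) = 1110. This is the CRC / FCS.

1110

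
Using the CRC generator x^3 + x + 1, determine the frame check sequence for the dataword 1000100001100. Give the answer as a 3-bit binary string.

Append 3 zeros: 1000100001100000. Divide by 1011 (XOR where the leading bit is 1):
  pos 0: 1000 XOR 1011 = 0011
  pos 2: 1110 XOR 1011 = 0101
  pos 3: 1010 XOR 1011 = 0001
  pos 6: 1001 XOR 1011 = 0010
  pos 8: 1010 XOR 1011 = 0001
  pos 11: 1000 XOR 1011 = 0011
Remainder (last 3 bits) = 110. This is the CRC / FCS.

110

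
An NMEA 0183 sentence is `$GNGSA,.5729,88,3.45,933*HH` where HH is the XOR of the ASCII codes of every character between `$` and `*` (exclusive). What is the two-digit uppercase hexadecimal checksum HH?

5E

XOR the ASCII codes of the payload characters:
  'G' = 0x47 → acc = 0x47
  'N' = 0x4E → acc = 0x09
  'G' = 0x47 → acc = 0x4E
  'S' = 0x53 → acc = 0x1D
  'A' = 0x41 → acc = 0x5C
  ',' = 0x2C → acc = 0x70
  '.' = 0x2E → acc = 0x5E
  '5' = 0x35 → acc = 0x6B
  '7' = 0x37 → acc = 0x5C
  '2' = 0x32 → acc = 0x6E
  '9' = 0x39 → acc = 0x57
  ',' = 0x2C → acc = 0x7B
  '8' = 0x38 → acc = 0x43
  '8' = 0x38 → acc = 0x7B
  ',' = 0x2C → acc = 0x57
  '3' = 0x33 → acc = 0x64
  '.' = 0x2E → acc = 0x4A
  '4' = 0x34 → acc = 0x7E
  '5' = 0x35 → acc = 0x4B
  ',' = 0x2C → acc = 0x67
  '9' = 0x39 → acc = 0x5E
  '3' = 0x33 → acc = 0x6D
  '3' = 0x33 → acc = 0x5E
Checksum = 0x5E.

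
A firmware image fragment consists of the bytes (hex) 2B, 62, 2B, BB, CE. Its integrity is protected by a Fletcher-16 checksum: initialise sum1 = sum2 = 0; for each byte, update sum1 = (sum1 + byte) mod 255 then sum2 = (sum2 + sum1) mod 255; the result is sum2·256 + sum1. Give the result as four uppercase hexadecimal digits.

2943

Running sums (mod 255):
  after byte 0 (2B): sum1=43, sum2=43
  after byte 1 (62): sum1=141, sum2=184
  after byte 2 (2B): sum1=184, sum2=113
  after byte 3 (BB): sum1=116, sum2=229
  after byte 4 (CE): sum1=67, sum2=41
Checksum = sum2·256 + sum1 = 41·256 + 67 = 10563 = 0x2943.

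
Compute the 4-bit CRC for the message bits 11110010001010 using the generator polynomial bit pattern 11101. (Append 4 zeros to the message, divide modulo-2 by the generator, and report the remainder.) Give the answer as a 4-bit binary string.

0100

Append 4 zeros: 111100100010100000. Divide by 11101 (XOR where the leading bit is 1):
  pos 0: 11110 XOR 11101 = 00011
  pos 3: 11010 XOR 11101 = 00111
  pos 5: 11100 XOR 11101 = 00001
  pos 9: 11010 XOR 11101 = 00111
  pos 11: 11100 XOR 11101 = 00001
Remainder (last 4 bits) = 0100. This is the CRC / FCS.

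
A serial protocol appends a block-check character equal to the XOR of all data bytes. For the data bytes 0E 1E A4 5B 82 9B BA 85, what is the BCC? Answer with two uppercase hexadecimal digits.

C9

XOR the bytes together:
  start with 0x0E
  0x0E ⊕ 0x1E = 0x10
  0x10 ⊕ 0xA4 = 0xB4
  0xB4 ⊕ 0x5B = 0xEF
  0xEF ⊕ 0x82 = 0x6D
  0x6D ⊕ 0x9B = 0xF6
  0xF6 ⊕ 0xBA = 0x4C
  0x4C ⊕ 0x85 = 0xC9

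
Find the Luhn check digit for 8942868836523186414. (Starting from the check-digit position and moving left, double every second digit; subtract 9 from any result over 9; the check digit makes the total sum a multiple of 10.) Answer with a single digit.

4

Partial digits right→left: 4 1 4 6 8 1 3 2 5 6 3 8 8 6 8 2 4 9 8
Double every second digit counting from the check-digit position (so the 1st, 3rd, 5th, ... of the partial from the right).
  doubled (with −9 where >9): 8 8 7 6 1 6 7 7 8 7 → sum 65
  kept as-is: 1 6 1 2 6 8 6 2 9 → sum 41
Total = 65 + 41 = 106.
Check digit = (10 − (106 mod 10)) mod 10 = 4.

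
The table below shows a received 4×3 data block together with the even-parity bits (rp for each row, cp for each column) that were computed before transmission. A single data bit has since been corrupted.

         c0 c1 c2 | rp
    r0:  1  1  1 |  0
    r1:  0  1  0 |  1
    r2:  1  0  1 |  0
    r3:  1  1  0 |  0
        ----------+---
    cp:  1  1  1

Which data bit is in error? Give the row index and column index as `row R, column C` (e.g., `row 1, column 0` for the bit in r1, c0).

row 0, column 2

Recompute each row's even parity and compare to rp:
  r0: data parity 1, sent rp 0 → mismatch
  r1: data parity 1, sent rp 1 → ok
  r2: data parity 0, sent rp 0 → ok
  r3: data parity 0, sent rp 0 → ok
Recompute each column's even parity and compare to cp:
  c0: data parity 1, sent cp 1 → ok
  c1: data parity 1, sent cp 1 → ok
  c2: data parity 0, sent cp 1 → mismatch
Exactly one row (r0) and one column (c2) fail → the flipped bit is at their intersection.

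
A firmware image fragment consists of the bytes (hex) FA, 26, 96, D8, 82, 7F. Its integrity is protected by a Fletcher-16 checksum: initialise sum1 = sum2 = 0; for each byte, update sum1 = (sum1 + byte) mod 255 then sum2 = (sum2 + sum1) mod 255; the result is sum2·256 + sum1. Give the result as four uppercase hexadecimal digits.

Running sums (mod 255):
  after byte 0 (FA): sum1=250, sum2=250
  after byte 1 (26): sum1=33, sum2=28
  after byte 2 (96): sum1=183, sum2=211
  after byte 3 (D8): sum1=144, sum2=100
  after byte 4 (82): sum1=19, sum2=119
  after byte 5 (7F): sum1=146, sum2=10
Checksum = sum2·256 + sum1 = 10·256 + 146 = 2706 = 0x0A92.

0A92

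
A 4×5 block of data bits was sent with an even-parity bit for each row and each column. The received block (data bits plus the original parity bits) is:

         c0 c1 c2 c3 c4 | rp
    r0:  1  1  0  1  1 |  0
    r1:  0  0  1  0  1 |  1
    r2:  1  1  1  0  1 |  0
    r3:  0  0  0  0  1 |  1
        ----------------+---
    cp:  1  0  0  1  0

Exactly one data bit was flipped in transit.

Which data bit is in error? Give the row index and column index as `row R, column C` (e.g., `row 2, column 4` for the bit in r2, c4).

Recompute each row's even parity and compare to rp:
  r0: data parity 0, sent rp 0 → ok
  r1: data parity 0, sent rp 1 → mismatch
  r2: data parity 0, sent rp 0 → ok
  r3: data parity 1, sent rp 1 → ok
Recompute each column's even parity and compare to cp:
  c0: data parity 0, sent cp 1 → mismatch
  c1: data parity 0, sent cp 0 → ok
  c2: data parity 0, sent cp 0 → ok
  c3: data parity 1, sent cp 1 → ok
  c4: data parity 0, sent cp 0 → ok
Exactly one row (r1) and one column (c0) fail → the flipped bit is at their intersection.

row 1, column 0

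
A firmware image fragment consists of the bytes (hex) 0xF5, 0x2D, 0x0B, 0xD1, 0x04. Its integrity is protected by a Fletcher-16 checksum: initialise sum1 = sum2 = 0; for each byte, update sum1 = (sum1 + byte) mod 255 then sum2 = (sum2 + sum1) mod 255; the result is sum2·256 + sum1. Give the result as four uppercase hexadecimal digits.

Running sums (mod 255):
  after byte 0 (0xF5): sum1=245, sum2=245
  after byte 1 (0x2D): sum1=35, sum2=25
  after byte 2 (0x0B): sum1=46, sum2=71
  after byte 3 (0xD1): sum1=0, sum2=71
  after byte 4 (0x04): sum1=4, sum2=75
Checksum = sum2·256 + sum1 = 75·256 + 4 = 19204 = 0x4B04.

4B04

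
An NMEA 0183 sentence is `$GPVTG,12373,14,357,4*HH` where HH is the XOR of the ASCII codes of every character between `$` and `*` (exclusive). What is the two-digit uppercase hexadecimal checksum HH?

XOR the ASCII codes of the payload characters:
  'G' = 0x47 → acc = 0x47
  'P' = 0x50 → acc = 0x17
  'V' = 0x56 → acc = 0x41
  'T' = 0x54 → acc = 0x15
  'G' = 0x47 → acc = 0x52
  ',' = 0x2C → acc = 0x7E
  '1' = 0x31 → acc = 0x4F
  '2' = 0x32 → acc = 0x7D
  '3' = 0x33 → acc = 0x4E
  '7' = 0x37 → acc = 0x79
  '3' = 0x33 → acc = 0x4A
  ',' = 0x2C → acc = 0x66
  '1' = 0x31 → acc = 0x57
  '4' = 0x34 → acc = 0x63
  ',' = 0x2C → acc = 0x4F
  '3' = 0x33 → acc = 0x7C
  '5' = 0x35 → acc = 0x49
  '7' = 0x37 → acc = 0x7E
  ',' = 0x2C → acc = 0x52
  '4' = 0x34 → acc = 0x66
Checksum = 0x66.

66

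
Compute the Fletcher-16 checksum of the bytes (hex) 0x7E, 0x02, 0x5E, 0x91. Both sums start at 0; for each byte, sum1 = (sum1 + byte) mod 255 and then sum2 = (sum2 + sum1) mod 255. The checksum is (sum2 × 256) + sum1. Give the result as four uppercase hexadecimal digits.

Running sums (mod 255):
  after byte 0 (0x7E): sum1=126, sum2=126
  after byte 1 (0x02): sum1=128, sum2=254
  after byte 2 (0x5E): sum1=222, sum2=221
  after byte 3 (0x91): sum1=112, sum2=78
Checksum = sum2·256 + sum1 = 78·256 + 112 = 20080 = 0x4E70.

4E70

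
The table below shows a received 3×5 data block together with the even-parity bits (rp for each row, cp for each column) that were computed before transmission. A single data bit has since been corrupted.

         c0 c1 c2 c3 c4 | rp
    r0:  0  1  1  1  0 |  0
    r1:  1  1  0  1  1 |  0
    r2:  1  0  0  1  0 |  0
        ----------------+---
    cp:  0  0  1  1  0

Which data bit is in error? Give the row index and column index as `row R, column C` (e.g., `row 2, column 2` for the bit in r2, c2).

Recompute each row's even parity and compare to rp:
  r0: data parity 1, sent rp 0 → mismatch
  r1: data parity 0, sent rp 0 → ok
  r2: data parity 0, sent rp 0 → ok
Recompute each column's even parity and compare to cp:
  c0: data parity 0, sent cp 0 → ok
  c1: data parity 0, sent cp 0 → ok
  c2: data parity 1, sent cp 1 → ok
  c3: data parity 1, sent cp 1 → ok
  c4: data parity 1, sent cp 0 → mismatch
Exactly one row (r0) and one column (c4) fail → the flipped bit is at their intersection.

row 0, column 4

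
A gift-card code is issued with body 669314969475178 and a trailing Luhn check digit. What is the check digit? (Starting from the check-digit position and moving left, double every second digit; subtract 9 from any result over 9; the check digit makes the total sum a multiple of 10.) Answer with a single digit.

Partial digits right→left: 8 7 1 5 7 4 9 6 9 4 1 3 9 6 6
Double every second digit counting from the check-digit position (so the 1st, 3rd, 5th, ... of the partial from the right).
  doubled (with −9 where >9): 7 2 5 9 9 2 9 3 → sum 46
  kept as-is: 7 5 4 6 4 3 6 → sum 35
Total = 46 + 35 = 81.
Check digit = (10 − (81 mod 10)) mod 10 = 9.

9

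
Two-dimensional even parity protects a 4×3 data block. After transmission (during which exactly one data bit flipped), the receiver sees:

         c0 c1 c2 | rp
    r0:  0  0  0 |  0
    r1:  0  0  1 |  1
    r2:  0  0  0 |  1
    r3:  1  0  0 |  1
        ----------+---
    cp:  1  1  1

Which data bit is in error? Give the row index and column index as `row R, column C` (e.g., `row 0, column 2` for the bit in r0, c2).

Recompute each row's even parity and compare to rp:
  r0: data parity 0, sent rp 0 → ok
  r1: data parity 1, sent rp 1 → ok
  r2: data parity 0, sent rp 1 → mismatch
  r3: data parity 1, sent rp 1 → ok
Recompute each column's even parity and compare to cp:
  c0: data parity 1, sent cp 1 → ok
  c1: data parity 0, sent cp 1 → mismatch
  c2: data parity 1, sent cp 1 → ok
Exactly one row (r2) and one column (c1) fail → the flipped bit is at their intersection.

row 2, column 1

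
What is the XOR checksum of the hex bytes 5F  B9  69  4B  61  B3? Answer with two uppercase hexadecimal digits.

XOR the bytes together:
  start with 0x5F
  0x5F ⊕ 0xB9 = 0xE6
  0xE6 ⊕ 0x69 = 0x8F
  0x8F ⊕ 0x4B = 0xC4
  0xC4 ⊕ 0x61 = 0xA5
  0xA5 ⊕ 0xB3 = 0x16

16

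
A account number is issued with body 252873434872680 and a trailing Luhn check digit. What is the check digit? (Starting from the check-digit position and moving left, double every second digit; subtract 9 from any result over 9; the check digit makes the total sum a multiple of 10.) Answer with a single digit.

Partial digits right→left: 0 8 6 2 7 8 4 3 4 3 7 8 2 5 2
Double every second digit counting from the check-digit position (so the 1st, 3rd, 5th, ... of the partial from the right).
  doubled (with −9 where >9): 0 3 5 8 8 5 4 4 → sum 37
  kept as-is: 8 2 8 3 3 8 5 → sum 37
Total = 37 + 37 = 74.
Check digit = (10 − (74 mod 10)) mod 10 = 6.

6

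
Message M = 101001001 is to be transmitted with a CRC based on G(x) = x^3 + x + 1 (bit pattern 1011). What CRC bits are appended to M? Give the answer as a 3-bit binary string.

Append 3 zeros: 101001001000. Divide by 1011 (XOR where the leading bit is 1):
  pos 0: 1010 XOR 1011 = 0001
  pos 3: 1010 XOR 1011 = 0001
  pos 6: 1010 XOR 1011 = 0001
Remainder (last 3 bits) = 100. This is the CRC / FCS.

100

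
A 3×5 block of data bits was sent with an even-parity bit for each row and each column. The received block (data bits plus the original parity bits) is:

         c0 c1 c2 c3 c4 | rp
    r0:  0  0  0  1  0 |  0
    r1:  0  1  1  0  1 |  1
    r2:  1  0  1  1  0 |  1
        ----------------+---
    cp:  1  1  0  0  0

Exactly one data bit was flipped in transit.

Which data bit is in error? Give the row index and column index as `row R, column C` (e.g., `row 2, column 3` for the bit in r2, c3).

Recompute each row's even parity and compare to rp:
  r0: data parity 1, sent rp 0 → mismatch
  r1: data parity 1, sent rp 1 → ok
  r2: data parity 1, sent rp 1 → ok
Recompute each column's even parity and compare to cp:
  c0: data parity 1, sent cp 1 → ok
  c1: data parity 1, sent cp 1 → ok
  c2: data parity 0, sent cp 0 → ok
  c3: data parity 0, sent cp 0 → ok
  c4: data parity 1, sent cp 0 → mismatch
Exactly one row (r0) and one column (c4) fail → the flipped bit is at their intersection.

row 0, column 4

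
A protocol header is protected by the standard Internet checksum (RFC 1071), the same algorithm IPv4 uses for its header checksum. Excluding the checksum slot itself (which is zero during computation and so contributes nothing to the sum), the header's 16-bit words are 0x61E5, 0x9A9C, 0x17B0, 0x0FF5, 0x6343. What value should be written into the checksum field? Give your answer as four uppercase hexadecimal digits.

One's-complement addition (fold any carry out of bit 15 back into bit 0):
  0x61E5 + 0x9A9C = 0x0FC81
  0xFC81 + 0x17B0 = 0x11431 → wrap carry → 0x1432
  0x1432 + 0x0FF5 = 0x02427
  0x2427 + 0x6343 = 0x0876A
One's-complement sum = 0x876A.
Checksum = ~0x876A & 0xFFFF = 0x7895.

7895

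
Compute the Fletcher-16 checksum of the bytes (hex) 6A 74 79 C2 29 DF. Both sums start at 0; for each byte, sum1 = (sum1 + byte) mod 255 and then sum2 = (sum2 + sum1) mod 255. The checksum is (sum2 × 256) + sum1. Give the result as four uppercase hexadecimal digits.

2524

Running sums (mod 255):
  after byte 0 (6A): sum1=106, sum2=106
  after byte 1 (74): sum1=222, sum2=73
  after byte 2 (79): sum1=88, sum2=161
  after byte 3 (C2): sum1=27, sum2=188
  after byte 4 (29): sum1=68, sum2=1
  after byte 5 (DF): sum1=36, sum2=37
Checksum = sum2·256 + sum1 = 37·256 + 36 = 9508 = 0x2524.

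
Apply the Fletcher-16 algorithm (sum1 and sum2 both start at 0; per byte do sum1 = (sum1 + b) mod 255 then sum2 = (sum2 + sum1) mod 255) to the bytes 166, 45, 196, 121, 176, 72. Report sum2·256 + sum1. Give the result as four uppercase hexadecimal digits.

F20B

Running sums (mod 255):
  after byte 0 (166): sum1=166, sum2=166
  after byte 1 (45): sum1=211, sum2=122
  after byte 2 (196): sum1=152, sum2=19
  after byte 3 (121): sum1=18, sum2=37
  after byte 4 (176): sum1=194, sum2=231
  after byte 5 (72): sum1=11, sum2=242
Checksum = sum2·256 + sum1 = 242·256 + 11 = 61963 = 0xF20B.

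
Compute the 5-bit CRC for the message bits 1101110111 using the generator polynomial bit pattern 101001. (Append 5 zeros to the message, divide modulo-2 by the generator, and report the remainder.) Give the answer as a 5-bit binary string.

00001

Append 5 zeros: 110111011100000. Divide by 101001 (XOR where the leading bit is 1):
  pos 0: 110111 XOR 101001 = 011110
  pos 1: 111100 XOR 101001 = 010101
  pos 2: 101011 XOR 101001 = 000010
  pos 6: 101100 XOR 101001 = 000101
  pos 9: 101000 XOR 101001 = 000001
Remainder (last 5 bits) = 00001. This is the CRC / FCS.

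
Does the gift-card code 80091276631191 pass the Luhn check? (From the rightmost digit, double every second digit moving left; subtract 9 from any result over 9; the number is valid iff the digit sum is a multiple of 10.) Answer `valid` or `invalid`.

valid

From the right, keep odd positions and double even positions (subtract 9 from any doubled value over 9):
  doubled (positions 2,4,...): 9 2 3 5 2 0 7 → sum 28
  kept (positions 1,3,...): 1 1 3 6 2 9 0 → sum 22
Total = 50.
50 mod 10 = 0, so the number is valid.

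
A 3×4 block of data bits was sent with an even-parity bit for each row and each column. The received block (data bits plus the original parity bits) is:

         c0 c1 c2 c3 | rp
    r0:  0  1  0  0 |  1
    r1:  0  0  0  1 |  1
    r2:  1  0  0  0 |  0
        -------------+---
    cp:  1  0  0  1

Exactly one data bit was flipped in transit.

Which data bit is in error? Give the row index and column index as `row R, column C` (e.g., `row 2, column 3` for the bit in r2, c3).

Recompute each row's even parity and compare to rp:
  r0: data parity 1, sent rp 1 → ok
  r1: data parity 1, sent rp 1 → ok
  r2: data parity 1, sent rp 0 → mismatch
Recompute each column's even parity and compare to cp:
  c0: data parity 1, sent cp 1 → ok
  c1: data parity 1, sent cp 0 → mismatch
  c2: data parity 0, sent cp 0 → ok
  c3: data parity 1, sent cp 1 → ok
Exactly one row (r2) and one column (c1) fail → the flipped bit is at their intersection.

row 2, column 1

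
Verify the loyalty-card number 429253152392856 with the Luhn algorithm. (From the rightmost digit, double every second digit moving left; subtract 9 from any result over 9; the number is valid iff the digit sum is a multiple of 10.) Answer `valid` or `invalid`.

From the right, keep odd positions and double even positions (subtract 9 from any doubled value over 9):
  doubled (positions 2,4,...): 1 4 6 1 6 4 4 → sum 26
  kept (positions 1,3,...): 6 8 9 2 1 5 9 4 → sum 44
Total = 70.
70 mod 10 = 0, so the number is valid.

valid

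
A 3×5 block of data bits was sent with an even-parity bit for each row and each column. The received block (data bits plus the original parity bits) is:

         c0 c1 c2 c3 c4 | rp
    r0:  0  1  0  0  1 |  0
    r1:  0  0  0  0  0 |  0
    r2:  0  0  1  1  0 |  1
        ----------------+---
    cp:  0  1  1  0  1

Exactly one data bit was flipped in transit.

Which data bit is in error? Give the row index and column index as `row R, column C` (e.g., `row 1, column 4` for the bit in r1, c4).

row 2, column 3

Recompute each row's even parity and compare to rp:
  r0: data parity 0, sent rp 0 → ok
  r1: data parity 0, sent rp 0 → ok
  r2: data parity 0, sent rp 1 → mismatch
Recompute each column's even parity and compare to cp:
  c0: data parity 0, sent cp 0 → ok
  c1: data parity 1, sent cp 1 → ok
  c2: data parity 1, sent cp 1 → ok
  c3: data parity 1, sent cp 0 → mismatch
  c4: data parity 1, sent cp 1 → ok
Exactly one row (r2) and one column (c3) fail → the flipped bit is at their intersection.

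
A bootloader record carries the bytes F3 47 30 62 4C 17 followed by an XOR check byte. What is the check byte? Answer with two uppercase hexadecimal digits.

BD

XOR the bytes together:
  start with 0xF3
  0xF3 ⊕ 0x47 = 0xB4
  0xB4 ⊕ 0x30 = 0x84
  0x84 ⊕ 0x62 = 0xE6
  0xE6 ⊕ 0x4C = 0xAA
  0xAA ⊕ 0x17 = 0xBD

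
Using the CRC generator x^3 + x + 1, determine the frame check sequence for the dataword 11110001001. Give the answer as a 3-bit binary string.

001

Append 3 zeros: 11110001001000. Divide by 1011 (XOR where the leading bit is 1):
  pos 0: 1111 XOR 1011 = 0100
  pos 1: 1000 XOR 1011 = 0011
  pos 3: 1100 XOR 1011 = 0111
  pos 4: 1111 XOR 1011 = 0100
  pos 5: 1000 XOR 1011 = 0011
  pos 7: 1101 XOR 1011 = 0110
  pos 8: 1100 XOR 1011 = 0111
  pos 9: 1110 XOR 1011 = 0101
  pos 10: 1010 XOR 1011 = 0001
Remainder (last 3 bits) = 001. This is the CRC / FCS.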